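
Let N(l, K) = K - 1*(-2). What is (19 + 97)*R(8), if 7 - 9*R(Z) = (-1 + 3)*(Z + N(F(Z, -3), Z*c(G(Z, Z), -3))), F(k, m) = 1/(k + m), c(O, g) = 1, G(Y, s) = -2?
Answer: -3364/9 ≈ -373.78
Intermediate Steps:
N(l, K) = 2 + K (N(l, K) = K + 2 = 2 + K)
R(Z) = ⅓ - 4*Z/9 (R(Z) = 7/9 - (-1 + 3)*(Z + (2 + Z*1))/9 = 7/9 - 2*(Z + (2 + Z))/9 = 7/9 - 2*(2 + 2*Z)/9 = 7/9 - (4 + 4*Z)/9 = 7/9 + (-4/9 - 4*Z/9) = ⅓ - 4*Z/9)
(19 + 97)*R(8) = (19 + 97)*(⅓ - 4/9*8) = 116*(⅓ - 32/9) = 116*(-29/9) = -3364/9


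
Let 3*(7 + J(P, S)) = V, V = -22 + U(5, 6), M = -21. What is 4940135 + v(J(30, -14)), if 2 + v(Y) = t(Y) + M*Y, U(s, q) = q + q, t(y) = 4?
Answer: 4940354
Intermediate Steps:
U(s, q) = 2*q
V = -10 (V = -22 + 2*6 = -22 + 12 = -10)
J(P, S) = -31/3 (J(P, S) = -7 + (⅓)*(-10) = -7 - 10/3 = -31/3)
v(Y) = 2 - 21*Y (v(Y) = -2 + (4 - 21*Y) = 2 - 21*Y)
4940135 + v(J(30, -14)) = 4940135 + (2 - 21*(-31/3)) = 4940135 + (2 + 217) = 4940135 + 219 = 4940354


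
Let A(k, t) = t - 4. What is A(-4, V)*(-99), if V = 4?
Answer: 0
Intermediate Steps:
A(k, t) = -4 + t
A(-4, V)*(-99) = (-4 + 4)*(-99) = 0*(-99) = 0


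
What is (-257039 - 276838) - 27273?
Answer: -561150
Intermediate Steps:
(-257039 - 276838) - 27273 = -533877 - 27273 = -561150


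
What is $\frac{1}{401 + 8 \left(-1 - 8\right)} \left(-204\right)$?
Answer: $- \frac{204}{329} \approx -0.62006$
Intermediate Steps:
$\frac{1}{401 + 8 \left(-1 - 8\right)} \left(-204\right) = \frac{1}{401 + 8 \left(-9\right)} \left(-204\right) = \frac{1}{401 - 72} \left(-204\right) = \frac{1}{329} \left(-204\right) = - \frac{204}{329}$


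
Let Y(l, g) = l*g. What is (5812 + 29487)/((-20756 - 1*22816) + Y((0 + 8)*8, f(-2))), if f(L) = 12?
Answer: -35299/42804 ≈ -0.82467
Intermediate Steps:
Y(l, g) = g*l
(5812 + 29487)/((-20756 - 1*22816) + Y((0 + 8)*8, f(-2))) = (5812 + 29487)/((-20756 - 1*22816) + 12*((0 + 8)*8)) = 35299/((-20756 - 22816) + 12*(8*8)) = 35299/(-43572 + 12*64) = 35299/(-43572 + 768) = 35299/(-42804) = 35299*(-1/42804) = -35299/42804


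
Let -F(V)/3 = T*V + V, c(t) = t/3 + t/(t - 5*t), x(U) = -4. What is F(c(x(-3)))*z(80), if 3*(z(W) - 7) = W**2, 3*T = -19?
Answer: -487996/9 ≈ -54222.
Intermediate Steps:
T = -19/3 (T = (1/3)*(-19) = -19/3 ≈ -6.3333)
z(W) = 7 + W**2/3
c(t) = -1/4 + t/3 (c(t) = t*(1/3) + t/((-4*t)) = t/3 + t*(-1/(4*t)) = t/3 - 1/4 = -1/4 + t/3)
F(V) = 16*V (F(V) = -3*(-19*V/3 + V) = -(-16)*V = 16*V)
F(c(x(-3)))*z(80) = (16*(-1/4 + (1/3)*(-4)))*(7 + (1/3)*80**2) = (16*(-1/4 - 4/3))*(7 + (1/3)*6400) = (16*(-19/12))*(7 + 6400/3) = -76/3*6421/3 = -487996/9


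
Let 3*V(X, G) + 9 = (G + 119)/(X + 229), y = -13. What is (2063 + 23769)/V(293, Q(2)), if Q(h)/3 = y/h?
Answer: -80905824/9197 ≈ -8797.0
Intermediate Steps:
Q(h) = -39/h (Q(h) = 3*(-13/h) = -39/h)
V(X, G) = -3 + (119 + G)/(3*(229 + X)) (V(X, G) = -3 + ((G + 119)/(X + 229))/3 = -3 + ((119 + G)/(229 + X))/3 = -3 + (119 + G)/(3*(229 + X)))
(2063 + 23769)/V(293, Q(2)) = (2063 + 23769)/(((-1942 - 39/2 - 9*293)/(3*(229 + 293)))) = 25832/(((⅓)*(-1942 - 39*½ - 2637)/522)) = 25832/(((⅓)*(1/522)*(-1942 - 39/2 - 2637))) = 25832/(((⅓)*(1/522)*(-9197/2))) = 25832/(-9197/3132) = 25832*(-3132/9197) = -80905824/9197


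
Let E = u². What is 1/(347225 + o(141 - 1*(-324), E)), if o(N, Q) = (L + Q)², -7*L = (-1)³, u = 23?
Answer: 49/30733641 ≈ 1.5943e-6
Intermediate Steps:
L = ⅐ (L = -⅐*(-1)³ = -⅐*(-1) = ⅐ ≈ 0.14286)
E = 529 (E = 23² = 529)
o(N, Q) = (⅐ + Q)²
1/(347225 + o(141 - 1*(-324), E)) = 1/(347225 + (1 + 7*529)²/49) = 1/(347225 + (1 + 3703)²/49) = 1/(347225 + (1/49)*3704²) = 1/(347225 + (1/49)*13719616) = 1/(347225 + 13719616/49) = 1/(30733641/49) = 49/30733641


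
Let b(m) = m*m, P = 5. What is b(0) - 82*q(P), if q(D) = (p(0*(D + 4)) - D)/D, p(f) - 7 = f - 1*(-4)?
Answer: -492/5 ≈ -98.400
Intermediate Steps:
b(m) = m**2
p(f) = 11 + f (p(f) = 7 + (f - 1*(-4)) = 7 + (f + 4) = 7 + (4 + f) = 11 + f)
q(D) = (11 - D)/D (q(D) = ((11 + 0*(D + 4)) - D)/D = ((11 + 0*(4 + D)) - D)/D = ((11 + 0) - D)/D = (11 - D)/D)
b(0) - 82*q(P) = 0**2 - 82*(11 - 1*5)/5 = 0 - 82*(11 - 5)/5 = 0 - 82*6/5 = 0 - 492/5 = -492/5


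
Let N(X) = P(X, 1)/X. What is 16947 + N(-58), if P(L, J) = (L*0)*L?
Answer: 16947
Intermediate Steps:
P(L, J) = 0 (P(L, J) = 0*L = 0)
N(X) = 0 (N(X) = 0/X = 0)
16947 + N(-58) = 16947 + 0 = 16947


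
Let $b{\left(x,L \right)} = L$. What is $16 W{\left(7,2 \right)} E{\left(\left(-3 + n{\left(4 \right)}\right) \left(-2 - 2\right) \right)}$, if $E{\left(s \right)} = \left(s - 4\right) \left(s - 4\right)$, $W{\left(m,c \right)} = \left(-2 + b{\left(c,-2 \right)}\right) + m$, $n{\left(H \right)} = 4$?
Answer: $3072$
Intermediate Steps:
$W{\left(m,c \right)} = -4 + m$ ($W{\left(m,c \right)} = \left(-2 - 2\right) + m = -4 + m$)
$E{\left(s \right)} = \left(-4 + s\right)^{2}$ ($E{\left(s \right)} = \left(-4 + s\right) \left(-4 + s\right) = \left(-4 + s\right)^{2}$)
$16 W{\left(7,2 \right)} E{\left(\left(-3 + n{\left(4 \right)}\right) \left(-2 - 2\right) \right)} = 16 \left(-4 + 7\right) \left(-4 + \left(-3 + 4\right) \left(-2 - 2\right)\right)^{2} = 16 \cdot 3 \left(-4 + 1 \left(-4\right)\right)^{2} = 48 \left(-4 - 4\right)^{2} = 48 \left(-8\right)^{2} = 48 \cdot 64 = 3072$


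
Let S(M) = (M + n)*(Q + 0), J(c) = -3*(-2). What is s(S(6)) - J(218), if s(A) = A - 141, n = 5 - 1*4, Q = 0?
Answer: -147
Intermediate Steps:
J(c) = 6
n = 1 (n = 5 - 4 = 1)
S(M) = 0 (S(M) = (M + 1)*(0 + 0) = (1 + M)*0 = 0)
s(A) = -141 + A
s(S(6)) - J(218) = (-141 + 0) - 1*6 = -141 - 6 = -147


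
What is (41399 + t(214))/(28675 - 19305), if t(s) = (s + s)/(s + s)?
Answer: 4140/937 ≈ 4.4184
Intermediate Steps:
t(s) = 1 (t(s) = (2*s)/((2*s)) = (2*s)*(1/(2*s)) = 1)
(41399 + t(214))/(28675 - 19305) = (41399 + 1)/(28675 - 19305) = 41400/9370 = 41400*(1/9370) = 4140/937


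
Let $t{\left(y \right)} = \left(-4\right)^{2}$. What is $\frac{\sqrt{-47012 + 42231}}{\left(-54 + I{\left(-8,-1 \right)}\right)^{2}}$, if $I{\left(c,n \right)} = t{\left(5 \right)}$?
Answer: $\frac{i \sqrt{4781}}{1444} \approx 0.047884 i$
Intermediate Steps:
$t{\left(y \right)} = 16$
$I{\left(c,n \right)} = 16$
$\frac{\sqrt{-47012 + 42231}}{\left(-54 + I{\left(-8,-1 \right)}\right)^{2}} = \frac{\sqrt{-47012 + 42231}}{\left(-54 + 16\right)^{2}} = \frac{\sqrt{-4781}}{\left(-38\right)^{2}} = \frac{i \sqrt{4781}}{1444}$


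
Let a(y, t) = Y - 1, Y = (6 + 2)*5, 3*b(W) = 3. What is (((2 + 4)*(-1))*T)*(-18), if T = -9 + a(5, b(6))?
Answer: 3240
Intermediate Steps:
b(W) = 1 (b(W) = (1/3)*3 = 1)
Y = 40 (Y = 8*5 = 40)
a(y, t) = 39 (a(y, t) = 40 - 1 = 39)
T = 30 (T = -9 + 39 = 30)
(((2 + 4)*(-1))*T)*(-18) = (((2 + 4)*(-1))*30)*(-18) = ((6*(-1))*30)*(-18) = -6*30*(-18) = -180*(-18) = 3240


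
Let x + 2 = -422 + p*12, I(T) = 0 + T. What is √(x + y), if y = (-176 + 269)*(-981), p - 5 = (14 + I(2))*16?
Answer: 5*I*√3541 ≈ 297.53*I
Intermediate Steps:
I(T) = T
p = 261 (p = 5 + (14 + 2)*16 = 5 + 16*16 = 5 + 256 = 261)
x = 2708 (x = -2 + (-422 + 261*12) = -2 + (-422 + 3132) = -2 + 2710 = 2708)
y = -91233 (y = 93*(-981) = -91233)
√(x + y) = √(2708 - 91233) = √(-88525) = 5*I*√3541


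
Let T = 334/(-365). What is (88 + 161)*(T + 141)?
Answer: 12731619/365 ≈ 34881.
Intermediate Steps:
T = -334/365 (T = 334*(-1/365) = -334/365 ≈ -0.91507)
(88 + 161)*(T + 141) = (88 + 161)*(-334/365 + 141) = 249*(51131/365) = 12731619/365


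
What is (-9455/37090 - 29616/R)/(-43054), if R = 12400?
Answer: 15196243/247515293300 ≈ 6.1395e-5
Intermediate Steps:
(-9455/37090 - 29616/R)/(-43054) = (-9455/37090 - 29616/12400)/(-43054) = (-9455*1/37090 - 29616*1/12400)*(-1/43054) = (-1891/7418 - 1851/775)*(-1/43054) = -15196243/5748950*(-1/43054) = 15196243/247515293300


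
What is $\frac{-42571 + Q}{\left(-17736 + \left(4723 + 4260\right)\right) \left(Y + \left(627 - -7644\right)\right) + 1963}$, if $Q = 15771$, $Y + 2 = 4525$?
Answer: $\frac{26800}{111983919} \approx 0.00023932$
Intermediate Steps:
$Y = 4523$ ($Y = -2 + 4525 = 4523$)
$\frac{-42571 + Q}{\left(-17736 + \left(4723 + 4260\right)\right) \left(Y + \left(627 - -7644\right)\right) + 1963} = \frac{-42571 + 15771}{\left(-17736 + \left(4723 + 4260\right)\right) \left(4523 + \left(627 - -7644\right)\right) + 1963} = - \frac{26800}{\left(-17736 + 8983\right) \left(4523 + \left(627 + 7644\right)\right) + 1963} = - \frac{26800}{- 8753 \left(4523 + 8271\right) + 1963} = - \frac{26800}{\left(-8753\right) 12794 + 1963} = - \frac{26800}{-111985882 + 1963} = - \frac{26800}{-111983919} = \left(-26800\right) \left(- \frac{1}{111983919}\right) = \frac{26800}{111983919}$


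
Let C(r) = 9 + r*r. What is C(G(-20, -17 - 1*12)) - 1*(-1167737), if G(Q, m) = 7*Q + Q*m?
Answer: 1361346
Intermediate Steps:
C(r) = 9 + r²
C(G(-20, -17 - 1*12)) - 1*(-1167737) = (9 + (-20*(7 + (-17 - 1*12)))²) - 1*(-1167737) = (9 + (-20*(7 + (-17 - 12)))²) + 1167737 = (9 + (-20*(7 - 29))²) + 1167737 = (9 + (-20*(-22))²) + 1167737 = (9 + 440²) + 1167737 = (9 + 193600) + 1167737 = 193609 + 1167737 = 1361346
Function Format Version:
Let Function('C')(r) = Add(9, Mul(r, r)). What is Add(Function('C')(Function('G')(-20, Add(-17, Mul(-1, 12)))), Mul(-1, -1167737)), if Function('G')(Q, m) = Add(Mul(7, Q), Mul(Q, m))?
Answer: 1361346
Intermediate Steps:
Function('C')(r) = Add(9, Pow(r, 2))
Add(Function('C')(Function('G')(-20, Add(-17, Mul(-1, 12)))), Mul(-1, -1167737)) = Add(Add(9, Pow(Mul(-20, Add(7, Add(-17, Mul(-1, 12)))), 2)), Mul(-1, -1167737)) = Add(Add(9, Pow(Mul(-20, Add(7, Add(-17, -12))), 2)), 1167737) = Add(Add(9, Pow(Mul(-20, Add(7, -29)), 2)), 1167737) = Add(Add(9, Pow(Mul(-20, -22), 2)), 1167737) = Add(Add(9, Pow(440, 2)), 1167737) = Add(Add(9, 193600), 1167737) = Add(193609, 1167737) = 1361346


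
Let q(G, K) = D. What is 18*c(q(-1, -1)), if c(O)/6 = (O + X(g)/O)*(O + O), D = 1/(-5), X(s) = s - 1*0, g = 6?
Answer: 32616/25 ≈ 1304.6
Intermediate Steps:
X(s) = s (X(s) = s + 0 = s)
D = -1/5 ≈ -0.20000
q(G, K) = -1/5
c(O) = 12*O*(O + 6/O) (c(O) = 6*((O + 6/O)*(O + O)) = 6*((O + 6/O)*(2*O)) = 6*(2*O*(O + 6/O)) = 12*O*(O + 6/O))
18*c(q(-1, -1)) = 18*(72 + 12*(-1/5)**2) = 18*(72 + 12*(1/25)) = 18*(72 + 12/25) = 18*(1812/25) = 32616/25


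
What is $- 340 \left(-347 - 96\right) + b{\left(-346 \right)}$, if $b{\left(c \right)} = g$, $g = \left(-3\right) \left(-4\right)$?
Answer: $150632$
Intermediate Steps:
$g = 12$
$b{\left(c \right)} = 12$
$- 340 \left(-347 - 96\right) + b{\left(-346 \right)} = - 340 \left(-347 - 96\right) + 12 = \left(-340\right) \left(-443\right) + 12 = 150620 + 12 = 150632$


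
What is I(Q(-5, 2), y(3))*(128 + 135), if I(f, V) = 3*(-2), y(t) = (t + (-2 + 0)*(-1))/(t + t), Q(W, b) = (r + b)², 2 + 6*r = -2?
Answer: -1578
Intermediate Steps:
r = -⅔ (r = -⅓ + (⅙)*(-2) = -⅓ - ⅓ = -⅔ ≈ -0.66667)
Q(W, b) = (-⅔ + b)²
y(t) = (2 + t)/(2*t) (y(t) = (t - 2*(-1))/((2*t)) = (t + 2)*(1/(2*t)) = (2 + t)*(1/(2*t)) = (2 + t)/(2*t))
I(f, V) = -6
I(Q(-5, 2), y(3))*(128 + 135) = -6*(128 + 135) = -6*263 = -1578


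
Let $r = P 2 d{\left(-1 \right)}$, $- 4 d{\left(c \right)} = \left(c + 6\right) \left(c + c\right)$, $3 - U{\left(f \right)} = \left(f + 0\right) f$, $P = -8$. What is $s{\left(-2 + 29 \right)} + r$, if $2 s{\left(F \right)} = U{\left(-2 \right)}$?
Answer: $- \frac{81}{2} \approx -40.5$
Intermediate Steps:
$U{\left(f \right)} = 3 - f^{2}$ ($U{\left(f \right)} = 3 - \left(f + 0\right) f = 3 - f f = 3 - f^{2}$)
$s{\left(F \right)} = - \frac{1}{2}$ ($s{\left(F \right)} = \frac{3 - \left(-2\right)^{2}}{2} = \frac{3 - 4}{2} = \frac{1}{2} \left(-1\right) = - \frac{1}{2}$)
$d{\left(c \right)} = - \frac{c \left(6 + c\right)}{2}$ ($d{\left(c \right)} = - \frac{\left(c + 6\right) \left(c + c\right)}{4} = - \frac{\left(6 + c\right) 2 c}{4} = - \frac{2 c \left(6 + c\right)}{4} = - \frac{c \left(6 + c\right)}{2}$)
$r = -40$ ($r = \left(-8\right) 2 \left(\left(- \frac{1}{2}\right) \left(-1\right) \left(6 - 1\right)\right) = - 16 \left(\left(- \frac{1}{2}\right) \left(-1\right) 5\right) = \left(-16\right) \frac{5}{2} = -40$)
$s{\left(-2 + 29 \right)} + r = - \frac{1}{2} - 40 = - \frac{81}{2}$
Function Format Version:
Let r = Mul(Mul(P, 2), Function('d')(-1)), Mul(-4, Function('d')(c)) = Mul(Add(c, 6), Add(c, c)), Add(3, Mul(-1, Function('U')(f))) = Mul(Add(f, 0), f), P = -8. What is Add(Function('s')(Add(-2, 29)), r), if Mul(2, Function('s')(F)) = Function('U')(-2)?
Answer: Rational(-81, 2) ≈ -40.500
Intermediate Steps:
Function('U')(f) = Add(3, Mul(-1, Pow(f, 2))) (Function('U')(f) = Add(3, Mul(-1, Mul(Add(f, 0), f))) = Add(3, Mul(-1, Mul(f, f))) = Add(3, Mul(-1, Pow(f, 2))))
Function('s')(F) = Rational(-1, 2) (Function('s')(F) = Mul(Rational(1, 2), Add(3, Mul(-1, Pow(-2, 2)))) = Mul(Rational(1, 2), Add(3, Mul(-1, 4))) = Mul(Rational(1, 2), Add(3, -4)) = Mul(Rational(1, 2), -1) = Rational(-1, 2))
Function('d')(c) = Mul(Rational(-1, 2), c, Add(6, c)) (Function('d')(c) = Mul(Rational(-1, 4), Mul(Add(c, 6), Add(c, c))) = Mul(Rational(-1, 4), Mul(Add(6, c), Mul(2, c))) = Mul(Rational(-1, 4), Mul(2, c, Add(6, c))) = Mul(Rational(-1, 2), c, Add(6, c)))
r = -40 (r = Mul(Mul(-8, 2), Mul(Rational(-1, 2), -1, Add(6, -1))) = Mul(-16, Mul(Rational(-1, 2), -1, 5)) = Mul(-16, Rational(5, 2)) = -40)
Add(Function('s')(Add(-2, 29)), r) = Add(Rational(-1, 2), -40) = Rational(-81, 2)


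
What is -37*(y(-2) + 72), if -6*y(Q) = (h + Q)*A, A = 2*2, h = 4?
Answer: -7844/3 ≈ -2614.7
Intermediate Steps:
A = 4
y(Q) = -8/3 - 2*Q/3 (y(Q) = -(4 + Q)*4/6 = -(16 + 4*Q)/6 = -8/3 - 2*Q/3)
-37*(y(-2) + 72) = -37*((-8/3 - ⅔*(-2)) + 72) = -37*((-8/3 + 4/3) + 72) = -37*(-4/3 + 72) = -37*212/3 = -7844/3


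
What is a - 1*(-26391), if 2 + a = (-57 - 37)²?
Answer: 35225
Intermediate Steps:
a = 8834 (a = -2 + (-57 - 37)² = -2 + (-94)² = -2 + 8836 = 8834)
a - 1*(-26391) = 8834 - 1*(-26391) = 8834 + 26391 = 35225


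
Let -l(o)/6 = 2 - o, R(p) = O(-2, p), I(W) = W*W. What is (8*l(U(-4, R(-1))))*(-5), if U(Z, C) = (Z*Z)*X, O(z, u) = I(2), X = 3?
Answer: -11040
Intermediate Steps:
I(W) = W²
O(z, u) = 4 (O(z, u) = 2² = 4)
R(p) = 4
U(Z, C) = 3*Z² (U(Z, C) = (Z*Z)*3 = Z²*3 = 3*Z²)
l(o) = -12 + 6*o (l(o) = -6*(2 - o) = -12 + 6*o)
(8*l(U(-4, R(-1))))*(-5) = (8*(-12 + 6*(3*(-4)²)))*(-5) = (8*(-12 + 6*(3*16)))*(-5) = (8*(-12 + 6*48))*(-5) = (8*(-12 + 288))*(-5) = (8*276)*(-5) = 2208*(-5) = -11040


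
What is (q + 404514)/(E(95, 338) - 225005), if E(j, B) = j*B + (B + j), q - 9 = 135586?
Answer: -540109/192462 ≈ -2.8063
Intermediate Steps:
q = 135595 (q = 9 + 135586 = 135595)
E(j, B) = B + j + B*j (E(j, B) = B*j + (B + j) = B + j + B*j)
(q + 404514)/(E(95, 338) - 225005) = (135595 + 404514)/((338 + 95 + 338*95) - 225005) = 540109/((338 + 95 + 32110) - 225005) = 540109/(32543 - 225005) = 540109/(-192462) = 540109*(-1/192462) = -540109/192462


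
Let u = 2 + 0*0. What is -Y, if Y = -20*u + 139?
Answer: -99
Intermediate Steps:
u = 2 (u = 2 + 0 = 2)
Y = 99 (Y = -20*2 + 139 = -40 + 139 = 99)
-Y = -1*99 = -99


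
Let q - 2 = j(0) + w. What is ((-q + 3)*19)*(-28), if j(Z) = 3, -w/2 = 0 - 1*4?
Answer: 5320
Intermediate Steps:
w = 8 (w = -2*(0 - 1*4) = -2*(0 - 4) = -2*(-4) = 8)
q = 13 (q = 2 + (3 + 8) = 2 + 11 = 13)
((-q + 3)*19)*(-28) = ((-1*13 + 3)*19)*(-28) = ((-13 + 3)*19)*(-28) = -10*19*(-28) = -190*(-28) = 5320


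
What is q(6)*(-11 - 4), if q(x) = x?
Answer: -90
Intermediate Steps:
q(6)*(-11 - 4) = 6*(-11 - 4) = 6*(-15) = -90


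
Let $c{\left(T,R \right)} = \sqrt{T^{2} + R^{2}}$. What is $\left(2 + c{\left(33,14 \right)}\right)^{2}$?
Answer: $\left(2 + \sqrt{1285}\right)^{2} \approx 1432.4$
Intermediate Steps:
$c{\left(T,R \right)} = \sqrt{R^{2} + T^{2}}$
$\left(2 + c{\left(33,14 \right)}\right)^{2} = \left(2 + \sqrt{14^{2} + 33^{2}}\right)^{2} = \left(2 + \sqrt{196 + 1089}\right)^{2} = \left(2 + \sqrt{1285}\right)^{2}$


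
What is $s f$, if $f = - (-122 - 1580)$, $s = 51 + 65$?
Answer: $197432$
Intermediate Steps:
$s = 116$
$f = 1702$ ($f = - (-122 - 1580) = \left(-1\right) \left(-1702\right) = 1702$)
$s f = 116 \cdot 1702 = 197432$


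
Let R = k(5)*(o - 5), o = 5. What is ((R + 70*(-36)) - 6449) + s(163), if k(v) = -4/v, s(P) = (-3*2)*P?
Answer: -9947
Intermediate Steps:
s(P) = -6*P
R = 0 (R = (-4/5)*(5 - 5) = -4*⅕*0 = -⅘*0 = 0)
((R + 70*(-36)) - 6449) + s(163) = ((0 + 70*(-36)) - 6449) - 6*163 = ((0 - 2520) - 6449) - 978 = (-2520 - 6449) - 978 = -8969 - 978 = -9947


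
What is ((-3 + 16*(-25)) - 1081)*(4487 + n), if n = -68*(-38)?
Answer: -10493364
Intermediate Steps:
n = 2584
((-3 + 16*(-25)) - 1081)*(4487 + n) = ((-3 + 16*(-25)) - 1081)*(4487 + 2584) = ((-3 - 400) - 1081)*7071 = (-403 - 1081)*7071 = -1484*7071 = -10493364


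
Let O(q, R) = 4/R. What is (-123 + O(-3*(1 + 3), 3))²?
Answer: 133225/9 ≈ 14803.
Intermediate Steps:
(-123 + O(-3*(1 + 3), 3))² = (-123 + 4/3)² = (-365/3)² = 133225/9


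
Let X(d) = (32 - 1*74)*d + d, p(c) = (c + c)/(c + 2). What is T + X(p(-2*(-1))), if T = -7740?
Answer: -7781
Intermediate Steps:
p(c) = 2*c/(2 + c) (p(c) = (2*c)/(2 + c) = 2*c/(2 + c))
X(d) = -41*d (X(d) = (32 - 74)*d + d = -42*d + d = -41*d)
T + X(p(-2*(-1))) = -7740 - 82*(-2*(-1))/(2 - 2*(-1)) = -7740 - 82*2/(2 + 2) = -7740 - 82*2/4 = -7740 - 41*1 = -7740 - 41 = -7781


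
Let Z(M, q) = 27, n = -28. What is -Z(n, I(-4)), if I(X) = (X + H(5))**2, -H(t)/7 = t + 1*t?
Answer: -27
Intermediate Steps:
H(t) = -14*t (H(t) = -7*(t + 1*t) = -7*(t + t) = -14*t)
I(X) = (-70 + X)**2 (I(X) = (X - 14*5)**2 = (X - 70)**2 = (-70 + X)**2)
-Z(n, I(-4)) = -1*27 = -27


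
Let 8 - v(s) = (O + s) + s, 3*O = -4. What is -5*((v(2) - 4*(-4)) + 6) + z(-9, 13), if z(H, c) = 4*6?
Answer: -338/3 ≈ -112.67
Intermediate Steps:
O = -4/3 (O = (⅓)*(-4) = -4/3 ≈ -1.3333)
z(H, c) = 24
v(s) = 28/3 - 2*s (v(s) = 8 - ((-4/3 + s) + s) = 8 - (-4/3 + 2*s) = 8 + (4/3 - 2*s) = 28/3 - 2*s)
-5*((v(2) - 4*(-4)) + 6) + z(-9, 13) = -5*(((28/3 - 2*2) - 4*(-4)) + 6) + 24 = -5*(((28/3 - 4) + 16) + 6) + 24 = -5*((16/3 + 16) + 6) + 24 = -5*(64/3 + 6) + 24 = -5*82/3 + 24 = -410/3 + 24 = -338/3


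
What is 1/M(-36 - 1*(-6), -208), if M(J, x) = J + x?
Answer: -1/238 ≈ -0.0042017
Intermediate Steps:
1/M(-36 - 1*(-6), -208) = 1/((-36 - 1*(-6)) - 208) = 1/((-36 + 6) - 208) = 1/(-30 - 208) = 1/(-238) = -1/238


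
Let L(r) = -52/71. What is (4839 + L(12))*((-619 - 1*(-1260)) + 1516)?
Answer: 740966169/71 ≈ 1.0436e+7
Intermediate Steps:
L(r) = -52/71 (L(r) = -52*1/71 = -52/71)
(4839 + L(12))*((-619 - 1*(-1260)) + 1516) = (4839 - 52/71)*((-619 - 1*(-1260)) + 1516) = 343517*((-619 + 1260) + 1516)/71 = 343517*(641 + 1516)/71 = (343517/71)*2157 = 740966169/71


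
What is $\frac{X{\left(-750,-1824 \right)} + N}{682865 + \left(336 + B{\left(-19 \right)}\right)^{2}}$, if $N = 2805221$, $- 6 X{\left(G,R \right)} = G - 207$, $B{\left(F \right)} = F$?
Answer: $\frac{431597}{120516} \approx 3.5812$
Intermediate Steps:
$X{\left(G,R \right)} = \frac{69}{2} - \frac{G}{6}$ ($X{\left(G,R \right)} = - \frac{G - 207}{6} = - \frac{-207 + G}{6} = \frac{69}{2} - \frac{G}{6}$)
$\frac{X{\left(-750,-1824 \right)} + N}{682865 + \left(336 + B{\left(-19 \right)}\right)^{2}} = \frac{\left(\frac{69}{2} - -125\right) + 2805221}{682865 + \left(336 - 19\right)^{2}} = \frac{\left(\frac{69}{2} + 125\right) + 2805221}{682865 + 317^{2}} = \frac{\frac{319}{2} + 2805221}{682865 + 100489} = \frac{5610761}{2 \cdot 783354} = \frac{5610761}{2} \cdot \frac{1}{783354} = \frac{431597}{120516}$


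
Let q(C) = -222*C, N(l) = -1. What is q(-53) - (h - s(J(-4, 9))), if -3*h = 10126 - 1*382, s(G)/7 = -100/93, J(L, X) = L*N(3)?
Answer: 1395602/93 ≈ 15006.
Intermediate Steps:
J(L, X) = -L (J(L, X) = L*(-1) = -L)
s(G) = -700/93 (s(G) = 7*(-100/93) = -700/93)
h = -3248 (h = -(10126 - 1*382)/3 = -(10126 - 382)/3 = -⅓*9744 = -3248)
q(-53) - (h - s(J(-4, 9))) = -222*(-53) - (-3248 - 1*(-700/93)) = 11766 - (-3248 + 700/93) = 11766 - 1*(-301364/93) = 11766 + 301364/93 = 1395602/93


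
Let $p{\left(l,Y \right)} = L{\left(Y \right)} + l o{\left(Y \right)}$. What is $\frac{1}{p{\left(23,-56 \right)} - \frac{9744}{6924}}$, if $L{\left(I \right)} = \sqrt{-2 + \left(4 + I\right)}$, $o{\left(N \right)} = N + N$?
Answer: $- \frac{429046814}{1105837370531} - \frac{998787 i \sqrt{6}}{2211674741062} \approx -0.00038798 - 1.1062 \cdot 10^{-6} i$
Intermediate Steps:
$o{\left(N \right)} = 2 N$
$L{\left(I \right)} = \sqrt{2 + I}$
$p{\left(l,Y \right)} = \sqrt{2 + Y} + 2 Y l$ ($p{\left(l,Y \right)} = \sqrt{2 + Y} + l 2 Y = \sqrt{2 + Y} + 2 Y l$)
$\frac{1}{p{\left(23,-56 \right)} - \frac{9744}{6924}} = \frac{1}{\left(\sqrt{2 - 56} + 2 \left(-56\right) 23\right) - \frac{9744}{6924}} = \frac{1}{\left(\sqrt{-54} - 2576\right) - \frac{812}{577}} = \frac{1}{\left(3 i \sqrt{6} - 2576\right) - \frac{812}{577}} = \frac{1}{\left(-2576 + 3 i \sqrt{6}\right) - \frac{812}{577}} = \frac{1}{- \frac{1487164}{577} + 3 i \sqrt{6}}$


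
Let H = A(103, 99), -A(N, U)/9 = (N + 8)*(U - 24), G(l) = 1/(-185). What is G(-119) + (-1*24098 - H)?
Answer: 9402994/185 ≈ 50827.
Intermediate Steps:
G(l) = -1/185
A(N, U) = -9*(-24 + U)*(8 + N) (A(N, U) = -9*(N + 8)*(U - 24) = -9*(8 + N)*(-24 + U) = -9*(-24 + U)*(8 + N))
H = -74925 (H = 1728 - 72*99 + 216*103 - 9*103*99 = 1728 - 7128 + 22248 - 91773 = -74925)
G(-119) + (-1*24098 - H) = -1/185 + (-1*24098 - 1*(-74925)) = -1/185 + (-24098 + 74925) = -1/185 + 50827 = 9402994/185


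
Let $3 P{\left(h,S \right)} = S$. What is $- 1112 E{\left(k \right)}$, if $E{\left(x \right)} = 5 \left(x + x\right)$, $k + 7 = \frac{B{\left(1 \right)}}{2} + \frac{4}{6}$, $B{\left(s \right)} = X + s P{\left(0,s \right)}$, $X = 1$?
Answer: $\frac{189040}{3} \approx 63013.0$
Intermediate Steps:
$P{\left(h,S \right)} = \frac{S}{3}$
$B{\left(s \right)} = 1 + \frac{s^{2}}{3}$ ($B{\left(s \right)} = 1 + s \frac{s}{3} = 1 + \frac{s^{2}}{3}$)
$k = - \frac{17}{3}$ ($k = -7 + \left(\frac{1 + \frac{1^{2}}{3}}{2} + \frac{4}{6}\right) = -7 + \left(\left(1 + \frac{1}{3} \cdot 1\right) \frac{1}{2} + 4 \cdot \frac{1}{6}\right) = -7 + \left(\left(1 + \frac{1}{3}\right) \frac{1}{2} + \frac{2}{3}\right) = -7 + \left(\frac{4}{3} \cdot \frac{1}{2} + \frac{2}{3}\right) = -7 + \left(\frac{2}{3} + \frac{2}{3}\right) = -7 + \frac{4}{3} = - \frac{17}{3} \approx -5.6667$)
$E{\left(x \right)} = 10 x$ ($E{\left(x \right)} = 5 \cdot 2 x = 10 x$)
$- 1112 E{\left(k \right)} = - 1112 \cdot 10 \left(- \frac{17}{3}\right) = \left(-1112\right) \left(- \frac{170}{3}\right) = \frac{189040}{3}$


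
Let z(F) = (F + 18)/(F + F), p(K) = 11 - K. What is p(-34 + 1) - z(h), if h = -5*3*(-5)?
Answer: 2169/50 ≈ 43.380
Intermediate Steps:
h = 75 (h = -15*(-5) = 75)
z(F) = (18 + F)/(2*F) (z(F) = (18 + F)/((2*F)) = (18 + F)*(1/(2*F)) = (18 + F)/(2*F))
p(-34 + 1) - z(h) = (11 - (-34 + 1)) - (18 + 75)/(2*75) = (11 - 1*(-33)) - 93/(2*75) = (11 + 33) - 1*31/50 = 44 - 31/50 = 2169/50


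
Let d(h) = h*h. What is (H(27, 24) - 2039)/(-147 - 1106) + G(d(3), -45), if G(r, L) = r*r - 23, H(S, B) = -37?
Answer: 74750/1253 ≈ 59.657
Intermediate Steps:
d(h) = h**2
G(r, L) = -23 + r**2 (G(r, L) = r**2 - 23 = -23 + r**2)
(H(27, 24) - 2039)/(-147 - 1106) + G(d(3), -45) = (-37 - 2039)/(-147 - 1106) + (-23 + (3**2)**2) = -2076/(-1253) + (-23 + 9**2) = -2076*(-1/1253) + (-23 + 81) = 2076/1253 + 58 = 74750/1253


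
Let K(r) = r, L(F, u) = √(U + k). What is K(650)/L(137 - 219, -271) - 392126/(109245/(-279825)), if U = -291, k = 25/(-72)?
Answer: 7315110530/7283 - 3900*I*√41954/20977 ≈ 1.0044e+6 - 38.081*I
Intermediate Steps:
k = -25/72 (k = 25*(-1/72) = -25/72 ≈ -0.34722)
L(F, u) = I*√41954/12 (L(F, u) = √(-291 - 25/72) = √(-20977/72) = I*√41954/12)
K(650)/L(137 - 219, -271) - 392126/(109245/(-279825)) = 650/((I*√41954/12)) - 392126/(109245/(-279825)) = 650*(-6*I*√41954/20977) - 392126/(109245*(-1/279825)) = -3900*I*√41954/20977 - 392126/(-7283/18655) = -3900*I*√41954/20977 - 392126*(-18655/7283) = -3900*I*√41954/20977 + 7315110530/7283 = 7315110530/7283 - 3900*I*√41954/20977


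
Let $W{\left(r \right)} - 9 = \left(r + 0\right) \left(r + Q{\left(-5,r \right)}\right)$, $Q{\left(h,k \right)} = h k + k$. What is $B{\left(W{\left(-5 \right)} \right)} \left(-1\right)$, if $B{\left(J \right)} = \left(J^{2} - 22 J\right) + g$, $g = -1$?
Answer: $-5807$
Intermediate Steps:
$Q{\left(h,k \right)} = k + h k$
$W{\left(r \right)} = 9 - 3 r^{2}$ ($W{\left(r \right)} = 9 + \left(r + 0\right) \left(r + r \left(1 - 5\right)\right) = 9 + r \left(r + r \left(-4\right)\right) = 9 + r \left(r - 4 r\right) = 9 + r \left(- 3 r\right) = 9 - 3 r^{2}$)
$B{\left(J \right)} = -1 + J^{2} - 22 J$ ($B{\left(J \right)} = \left(J^{2} - 22 J\right) - 1 = -1 + J^{2} - 22 J$)
$B{\left(W{\left(-5 \right)} \right)} \left(-1\right) = \left(-1 + \left(9 - 3 \left(-5\right)^{2}\right)^{2} - 22 \left(9 - 3 \left(-5\right)^{2}\right)\right) \left(-1\right) = \left(-1 + \left(9 - 75\right)^{2} - 22 \left(9 - 75\right)\right) \left(-1\right) = \left(-1 + \left(-66\right)^{2} - -1452\right) \left(-1\right) = \left(-1 + 4356 + 1452\right) \left(-1\right) = 5807 \left(-1\right) = -5807$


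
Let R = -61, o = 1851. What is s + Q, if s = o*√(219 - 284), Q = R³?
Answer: -226981 + 1851*I*√65 ≈ -2.2698e+5 + 14923.0*I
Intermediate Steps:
Q = -226981 (Q = (-61)³ = -226981)
s = 1851*I*√65 (s = 1851*√(219 - 284) = 1851*√(-65) = 1851*(I*√65) = 1851*I*√65 ≈ 14923.0*I)
s + Q = 1851*I*√65 - 226981 = -226981 + 1851*I*√65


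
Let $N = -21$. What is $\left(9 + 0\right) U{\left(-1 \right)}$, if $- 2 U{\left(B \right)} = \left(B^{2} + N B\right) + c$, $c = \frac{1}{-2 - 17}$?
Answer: $- \frac{3753}{38} \approx -98.763$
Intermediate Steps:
$c = - \frac{1}{19}$ ($c = \frac{1}{-19} = - \frac{1}{19} \approx -0.052632$)
$U{\left(B \right)} = \frac{1}{38} - \frac{B^{2}}{2} + \frac{21 B}{2}$ ($U{\left(B \right)} = - \frac{\left(B^{2} - 21 B\right) - \frac{1}{19}}{2} = - \frac{- \frac{1}{19} + B^{2} - 21 B}{2} = \frac{1}{38} - \frac{B^{2}}{2} + \frac{21 B}{2}$)
$\left(9 + 0\right) U{\left(-1 \right)} = \left(9 + 0\right) \left(\frac{1}{38} - \frac{\left(-1\right)^{2}}{2} + \frac{21}{2} \left(-1\right)\right) = 9 \left(\frac{1}{38} - \frac{1}{2} - \frac{21}{2}\right) = 9 \left(- \frac{417}{38}\right) = - \frac{3753}{38}$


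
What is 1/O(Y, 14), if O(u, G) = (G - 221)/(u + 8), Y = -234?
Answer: 226/207 ≈ 1.0918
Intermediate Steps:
O(u, G) = (-221 + G)/(8 + u)
1/O(Y, 14) = 1/((-221 + 14)/(8 - 234)) = 1/(-207/(-226)) = 1/(-1/226*(-207)) = 1/(207/226) = 226/207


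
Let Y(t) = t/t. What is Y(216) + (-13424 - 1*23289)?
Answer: -36712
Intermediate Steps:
Y(t) = 1
Y(216) + (-13424 - 1*23289) = 1 + (-13424 - 1*23289) = 1 + (-13424 - 23289) = 1 - 36713 = -36712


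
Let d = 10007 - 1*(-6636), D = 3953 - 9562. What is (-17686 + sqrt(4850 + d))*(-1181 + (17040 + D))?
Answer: -181281500 + 10250*sqrt(21493) ≈ -1.7978e+8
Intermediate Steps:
D = -5609
d = 16643 (d = 10007 + 6636 = 16643)
(-17686 + sqrt(4850 + d))*(-1181 + (17040 + D)) = (-17686 + sqrt(4850 + 16643))*(-1181 + (17040 - 5609)) = (-17686 + sqrt(21493))*(-1181 + 11431) = (-17686 + sqrt(21493))*10250 = -181281500 + 10250*sqrt(21493)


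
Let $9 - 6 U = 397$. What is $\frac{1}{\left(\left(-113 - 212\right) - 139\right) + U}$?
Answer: $- \frac{3}{1586} \approx -0.0018916$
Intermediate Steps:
$U = - \frac{194}{3}$ ($U = \frac{3}{2} - \frac{397}{6} = - \frac{194}{3} \approx -64.667$)
$\frac{1}{\left(\left(-113 - 212\right) - 139\right) + U} = \frac{1}{\left(\left(-113 - 212\right) - 139\right) - \frac{194}{3}} = \frac{1}{\left(-325 - 139\right) - \frac{194}{3}} = \frac{1}{-464 - \frac{194}{3}} = \frac{1}{- \frac{1586}{3}} = - \frac{3}{1586}$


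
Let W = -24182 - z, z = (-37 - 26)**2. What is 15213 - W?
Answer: 43364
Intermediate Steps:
z = 3969 (z = (-63)**2 = 3969)
W = -28151 (W = -24182 - 1*3969 = -24182 - 3969 = -28151)
15213 - W = 15213 - 1*(-28151) = 15213 + 28151 = 43364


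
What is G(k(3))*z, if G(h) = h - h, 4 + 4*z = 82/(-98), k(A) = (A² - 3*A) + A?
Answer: 0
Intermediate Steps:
k(A) = A² - 2*A
z = -237/196 (z = -1 + (82/(-98))/4 = -1 + (82*(-1/98))/4 = -1 + (¼)*(-41/49) = -1 - 41/196 = -237/196 ≈ -1.2092)
G(h) = 0
G(k(3))*z = 0*(-237/196) = 0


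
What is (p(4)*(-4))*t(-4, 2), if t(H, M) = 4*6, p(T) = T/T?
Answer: -96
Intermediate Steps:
p(T) = 1
t(H, M) = 24
(p(4)*(-4))*t(-4, 2) = (1*(-4))*24 = -4*24 = -96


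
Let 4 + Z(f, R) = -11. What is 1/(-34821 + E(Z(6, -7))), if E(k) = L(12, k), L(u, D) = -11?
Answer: -1/34832 ≈ -2.8709e-5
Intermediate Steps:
Z(f, R) = -15 (Z(f, R) = -4 - 11 = -15)
E(k) = -11
1/(-34821 + E(Z(6, -7))) = 1/(-34821 - 11) = 1/(-34832) = -1/34832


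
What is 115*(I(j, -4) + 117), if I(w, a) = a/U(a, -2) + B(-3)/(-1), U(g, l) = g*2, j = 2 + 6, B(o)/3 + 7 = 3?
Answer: 29785/2 ≈ 14893.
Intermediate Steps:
B(o) = -12 (B(o) = -21 + 3*3 = -21 + 9 = -12)
j = 8
U(g, l) = 2*g
I(w, a) = 25/2 (I(w, a) = a/((2*a)) - 12/(-1) = a*(1/(2*a)) - 12*(-1) = 1/2 + 12 = 25/2)
115*(I(j, -4) + 117) = 115*(25/2 + 117) = 115*(259/2) = 29785/2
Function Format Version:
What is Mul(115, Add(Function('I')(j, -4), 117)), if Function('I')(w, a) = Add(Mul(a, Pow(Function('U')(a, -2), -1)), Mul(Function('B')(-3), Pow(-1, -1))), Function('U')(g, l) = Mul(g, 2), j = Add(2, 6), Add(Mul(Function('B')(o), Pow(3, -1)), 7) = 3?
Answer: Rational(29785, 2) ≈ 14893.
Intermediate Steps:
Function('B')(o) = -12 (Function('B')(o) = Add(-21, Mul(3, 3)) = Add(-21, 9) = -12)
j = 8
Function('U')(g, l) = Mul(2, g)
Function('I')(w, a) = Rational(25, 2) (Function('I')(w, a) = Add(Mul(a, Pow(Mul(2, a), -1)), Mul(-12, Pow(-1, -1))) = Add(Mul(a, Mul(Rational(1, 2), Pow(a, -1))), Mul(-12, -1)) = Add(Rational(1, 2), 12) = Rational(25, 2))
Mul(115, Add(Function('I')(j, -4), 117)) = Mul(115, Add(Rational(25, 2), 117)) = Mul(115, Rational(259, 2)) = Rational(29785, 2)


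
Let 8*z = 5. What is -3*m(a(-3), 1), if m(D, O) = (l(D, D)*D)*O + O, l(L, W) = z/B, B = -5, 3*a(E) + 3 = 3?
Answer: -3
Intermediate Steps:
z = 5/8 (z = (1/8)*5 = 5/8 ≈ 0.62500)
a(E) = 0 (a(E) = -1 + (1/3)*3 = -1 + 1 = 0)
l(L, W) = -1/8 (l(L, W) = (5/8)/(-5) = (5/8)*(-1/5) = -1/8)
m(D, O) = O - D*O/8 (m(D, O) = (-D/8)*O + O = -D*O/8 + O = O - D*O/8)
-3*m(a(-3), 1) = -3*(8 - 1*0)/8 = -3*(8 + 0)/8 = -3*8/8 = -3*1 = -3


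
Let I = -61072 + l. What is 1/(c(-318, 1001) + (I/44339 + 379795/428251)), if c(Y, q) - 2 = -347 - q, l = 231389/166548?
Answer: -3162450245930772/4258209229047553189 ≈ -0.00074267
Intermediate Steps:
l = 231389/166548 (l = 231389*(1/166548) = 231389/166548 ≈ 1.3893)
I = -10171188067/166548 (I = -61072 + 231389/166548 = -10171188067/166548 ≈ -61071.)
c(Y, q) = -345 - q (c(Y, q) = 2 + (-347 - q) = -345 - q)
1/(c(-318, 1001) + (I/44339 + 379795/428251)) = 1/((-345 - 1*1001) + (-10171188067/166548/44339 + 379795/428251)) = 1/((-345 - 1001) + (-10171188067/166548*1/44339 + 379795*(1/428251))) = 1/(-1346 + (-10171188067/7384571772 + 379795/428251)) = 1/(-1346 - 1551198024734077/3162450245930772) = 1/(-4258209229047553189/3162450245930772) = -3162450245930772/4258209229047553189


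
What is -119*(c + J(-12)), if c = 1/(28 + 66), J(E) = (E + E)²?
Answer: -6443255/94 ≈ -68545.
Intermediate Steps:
J(E) = 4*E² (J(E) = (2*E)² = 4*E²)
c = 1/94 ≈ 0.010638
-119*(c + J(-12)) = -119*(1/94 + 4*(-12)²) = -119*(1/94 + 4*144) = -119*(1/94 + 576) = -119*54145/94 = -6443255/94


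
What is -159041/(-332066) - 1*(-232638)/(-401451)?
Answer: -4468000539/44436075922 ≈ -0.10055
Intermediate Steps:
-159041/(-332066) - 1*(-232638)/(-401451) = -159041*(-1/332066) + 232638*(-1/401451) = 159041/332066 - 77546/133817 = -4468000539/44436075922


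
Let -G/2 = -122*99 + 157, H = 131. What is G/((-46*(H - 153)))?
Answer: 11921/506 ≈ 23.559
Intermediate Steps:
G = 23842 (G = -2*(-122*99 + 157) = -2*(-12078 + 157) = -2*(-11921) = 23842)
G/((-46*(H - 153))) = 23842/((-46*(131 - 153))) = 23842/((-46*(-22))) = 23842/1012 = 23842*(1/1012) = 11921/506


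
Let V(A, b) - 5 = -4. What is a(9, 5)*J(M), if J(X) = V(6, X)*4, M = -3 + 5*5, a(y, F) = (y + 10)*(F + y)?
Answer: 1064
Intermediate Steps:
V(A, b) = 1 (V(A, b) = 5 - 4 = 1)
a(y, F) = (10 + y)*(F + y)
M = 22 (M = -3 + 25 = 22)
J(X) = 4 (J(X) = 1*4 = 4)
a(9, 5)*J(M) = (9² + 10*5 + 10*9 + 5*9)*4 = (81 + 50 + 90 + 45)*4 = 266*4 = 1064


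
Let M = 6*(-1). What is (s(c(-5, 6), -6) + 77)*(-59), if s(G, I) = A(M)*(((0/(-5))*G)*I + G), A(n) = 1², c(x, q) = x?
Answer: -4248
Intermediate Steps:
M = -6
A(n) = 1
s(G, I) = G (s(G, I) = 1*(((0/(-5))*G)*I + G) = 1*(((0*(-⅕))*G)*I + G) = 1*((0*G)*I + G) = 1*(0*I + G) = 1*(0 + G) = 1*G = G)
(s(c(-5, 6), -6) + 77)*(-59) = (-5 + 77)*(-59) = 72*(-59) = -4248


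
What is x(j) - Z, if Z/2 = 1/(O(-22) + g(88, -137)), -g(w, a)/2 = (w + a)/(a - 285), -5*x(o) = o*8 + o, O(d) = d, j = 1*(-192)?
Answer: 8108158/23455 ≈ 345.69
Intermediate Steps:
j = -192
x(o) = -9*o/5 (x(o) = -(o*8 + o)/5 = -(8*o + o)/5 = -9*o/5)
g(w, a) = -2*(a + w)/(-285 + a) (g(w, a) = -2*(w + a)/(a - 285) = -2*(a + w)/(-285 + a))
Z = -422/4691 (Z = 2/(-22 + 2*(-1*(-137) - 1*88)/(-285 - 137)) = 2/(-22 + 2*(137 - 88)/(-422)) = 2/(-22 + 2*(-1/422)*49) = 2/(-22 - 49/211) = 2/(-4691/211) = 2*(-211/4691) = -422/4691 ≈ -0.089960)
x(j) - Z = -9/5*(-192) - 1*(-422/4691) = 1728/5 + 422/4691 = 8108158/23455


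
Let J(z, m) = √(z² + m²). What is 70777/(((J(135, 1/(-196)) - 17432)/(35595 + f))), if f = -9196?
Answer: -1251235294547061376/11672947423983 - 366214636508*√700131601/11672947423983 ≈ -1.0802e+5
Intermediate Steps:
J(z, m) = √(m² + z²)
70777/(((J(135, 1/(-196)) - 17432)/(35595 + f))) = 70777/(((√((1/(-196))² + 135²) - 17432)/(35595 - 9196))) = 70777/(((√((-1/196)² + 18225) - 17432)/26399)) = 70777/(((√(1/38416 + 18225) - 17432)*(1/26399))) = 70777/(((√(700131601/38416) - 17432)*(1/26399))) = 70777/(((√700131601/196 - 17432)*(1/26399))) = 70777/(((-17432 + √700131601/196)*(1/26399))) = 70777/(-17432/26399 + √700131601/5174204)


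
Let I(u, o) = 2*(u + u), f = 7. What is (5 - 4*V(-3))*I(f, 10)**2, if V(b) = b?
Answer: 13328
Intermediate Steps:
I(u, o) = 4*u (I(u, o) = 2*(2*u) = 4*u)
(5 - 4*V(-3))*I(f, 10)**2 = (5 - 4*(-3))*(4*7)**2 = (5 + 12)*28**2 = 17*784 = 13328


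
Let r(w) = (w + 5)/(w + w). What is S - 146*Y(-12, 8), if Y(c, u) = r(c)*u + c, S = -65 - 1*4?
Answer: 4027/3 ≈ 1342.3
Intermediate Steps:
S = -69 (S = -65 - 4 = -69)
r(w) = (5 + w)/(2*w) (r(w) = (5 + w)/((2*w)) = (5 + w)*(1/(2*w)) = (5 + w)/(2*w))
Y(c, u) = c + u*(5 + c)/(2*c) (Y(c, u) = ((5 + c)/(2*c))*u + c = u*(5 + c)/(2*c) + c = c + u*(5 + c)/(2*c))
S - 146*Y(-12, 8) = -69 - 146*((-12)**2 + (1/2)*8*(5 - 12))/(-12) = -69 - (-73)*(144 + (1/2)*8*(-7))/6 = -69 - (-73)*(144 - 28)/6 = -69 - (-73)*116/6 = -69 - 146*(-29/3) = -69 + 4234/3 = 4027/3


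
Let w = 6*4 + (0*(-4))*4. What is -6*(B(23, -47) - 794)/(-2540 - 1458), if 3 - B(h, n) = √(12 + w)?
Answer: -2391/1999 ≈ -1.1961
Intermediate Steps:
w = 24 (w = 24 + 0*4 = 24 + 0 = 24)
B(h, n) = -3 (B(h, n) = 3 - √(12 + 24) = 3 - √36 = 3 - 1*6 = 3 - 6 = -3)
-6*(B(23, -47) - 794)/(-2540 - 1458) = -6*(-3 - 794)/(-2540 - 1458) = -(-4782)/(-3998) = -(-4782)*(-1)/3998 = -6*797/3998 = -2391/1999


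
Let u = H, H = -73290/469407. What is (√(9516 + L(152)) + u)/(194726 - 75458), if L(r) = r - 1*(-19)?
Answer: -12215/9330872346 + √9687/119268 ≈ 0.00082391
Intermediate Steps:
L(r) = 19 + r (L(r) = r + 19 = 19 + r)
H = -24430/156469 (H = -73290*1/469407 = -24430/156469 ≈ -0.15613)
u = -24430/156469 ≈ -0.15613
(√(9516 + L(152)) + u)/(194726 - 75458) = (√(9516 + (19 + 152)) - 24430/156469)/(194726 - 75458) = (√(9516 + 171) - 24430/156469)/119268 = (√9687 - 24430/156469)*(1/119268) = (-24430/156469 + √9687)*(1/119268) = -12215/9330872346 + √9687/119268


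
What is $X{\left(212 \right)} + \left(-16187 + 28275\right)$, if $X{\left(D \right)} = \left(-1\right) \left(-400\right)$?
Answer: $12488$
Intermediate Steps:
$X{\left(D \right)} = 400$
$X{\left(212 \right)} + \left(-16187 + 28275\right) = 400 + \left(-16187 + 28275\right) = 400 + 12088 = 12488$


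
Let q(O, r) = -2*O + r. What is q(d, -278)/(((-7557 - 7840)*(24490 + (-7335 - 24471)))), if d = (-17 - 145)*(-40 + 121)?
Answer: 12983/56322226 ≈ 0.00023051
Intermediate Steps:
d = -13122 (d = -162*81 = -13122)
q(O, r) = r - 2*O
q(d, -278)/(((-7557 - 7840)*(24490 + (-7335 - 24471)))) = (-278 - 2*(-13122))/(((-7557 - 7840)*(24490 + (-7335 - 24471)))) = (-278 + 26244)/((-15397*(24490 - 31806))) = 25966/((-15397*(-7316))) = 25966/112644452 = 25966*(1/112644452) = 12983/56322226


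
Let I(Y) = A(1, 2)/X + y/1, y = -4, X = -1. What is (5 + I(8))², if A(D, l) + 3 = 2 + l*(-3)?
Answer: 64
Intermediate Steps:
A(D, l) = -1 - 3*l (A(D, l) = -3 + (2 + l*(-3)) = -3 + (2 - 3*l) = -1 - 3*l)
I(Y) = 3 (I(Y) = (-1 - 3*2)/(-1) - 4/1 = (-1 - 6)*(-1) - 4*1 = -7*(-1) - 4 = 7 - 4 = 3)
(5 + I(8))² = (5 + 3)² = 8² = 64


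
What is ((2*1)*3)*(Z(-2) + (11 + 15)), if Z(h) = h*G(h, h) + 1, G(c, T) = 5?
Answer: 102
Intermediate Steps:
Z(h) = 1 + 5*h (Z(h) = h*5 + 1 = 5*h + 1 = 1 + 5*h)
((2*1)*3)*(Z(-2) + (11 + 15)) = ((2*1)*3)*((1 + 5*(-2)) + (11 + 15)) = (2*3)*((1 - 10) + 26) = 6*(-9 + 26) = 6*17 = 102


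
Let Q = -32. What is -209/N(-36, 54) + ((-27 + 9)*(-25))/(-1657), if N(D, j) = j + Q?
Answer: -32383/3314 ≈ -9.7716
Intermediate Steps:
N(D, j) = -32 + j (N(D, j) = j - 32 = -32 + j)
-209/N(-36, 54) + ((-27 + 9)*(-25))/(-1657) = -209/(-32 + 54) + ((-27 + 9)*(-25))/(-1657) = -209/22 - 18*(-25)*(-1/1657) = -209*1/22 + 450*(-1/1657) = -19/2 - 450/1657 = -32383/3314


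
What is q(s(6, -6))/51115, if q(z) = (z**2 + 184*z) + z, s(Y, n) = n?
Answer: -1074/51115 ≈ -0.021011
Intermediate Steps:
q(z) = z**2 + 185*z
q(s(6, -6))/51115 = -6*(185 - 6)/51115 = -6*179*(1/51115) = -1074*1/51115 = -1074/51115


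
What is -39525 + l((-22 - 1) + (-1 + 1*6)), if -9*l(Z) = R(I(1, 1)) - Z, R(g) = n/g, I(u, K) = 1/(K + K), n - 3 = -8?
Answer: -355733/9 ≈ -39526.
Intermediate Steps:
n = -5 (n = 3 - 8 = -5)
I(u, K) = 1/(2*K)
R(g) = -5/g
l(Z) = 10/9 + Z/9 (l(Z) = -(-5/((½)/1) - Z)/9 = -(-5/((½)*1) - Z)/9 = -(-5/½ - Z)/9 = -(-5*2 - Z)/9 = -(-10 - Z)/9 = 10/9 + Z/9)
-39525 + l((-22 - 1) + (-1 + 1*6)) = -39525 + (10/9 + ((-22 - 1) + (-1 + 1*6))/9) = -39525 + (10/9 + (-23 + (-1 + 6))/9) = -39525 + (10/9 + (-23 + 5)/9) = -39525 + (10/9 + (⅑)*(-18)) = -39525 + (10/9 - 2) = -39525 - 8/9 = -355733/9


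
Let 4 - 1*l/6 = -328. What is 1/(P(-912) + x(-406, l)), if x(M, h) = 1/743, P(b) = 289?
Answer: 743/214728 ≈ 0.0034602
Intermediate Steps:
l = 1992 (l = 24 - (-492)*4*1 = 24 - (-492)*4 = 24 - 6*(-328) = 24 + 1968 = 1992)
x(M, h) = 1/743
1/(P(-912) + x(-406, l)) = 1/(289 + 1/743) = 1/(214728/743) = 743/214728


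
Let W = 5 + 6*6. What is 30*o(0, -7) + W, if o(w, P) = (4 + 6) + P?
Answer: 131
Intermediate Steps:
W = 41 (W = 5 + 36 = 41)
o(w, P) = 10 + P
30*o(0, -7) + W = 30*(10 - 7) + 41 = 30*3 + 41 = 90 + 41 = 131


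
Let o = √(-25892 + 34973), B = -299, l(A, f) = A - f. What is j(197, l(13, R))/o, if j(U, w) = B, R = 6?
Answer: -299*√1009/3027 ≈ -3.1376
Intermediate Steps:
j(U, w) = -299
o = 3*√1009 (o = √9081 = 3*√1009 ≈ 95.294)
j(197, l(13, R))/o = -299*√1009/3027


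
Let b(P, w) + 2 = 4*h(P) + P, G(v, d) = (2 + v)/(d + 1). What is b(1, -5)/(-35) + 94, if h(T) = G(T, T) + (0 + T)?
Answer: 3281/35 ≈ 93.743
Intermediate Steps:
G(v, d) = (2 + v)/(1 + d)
h(T) = T + (2 + T)/(1 + T) (h(T) = (2 + T)/(1 + T) + (0 + T) = (2 + T)/(1 + T) + T = T + (2 + T)/(1 + T))
b(P, w) = -2 + P + 4*(2 + P + P*(1 + P))/(1 + P) (b(P, w) = -2 + (4*((2 + P + P*(1 + P))/(1 + P)) + P) = -2 + (4*(2 + P + P*(1 + P))/(1 + P) + P) = -2 + (P + 4*(2 + P + P*(1 + P))/(1 + P)) = -2 + P + 4*(2 + P + P*(1 + P))/(1 + P))
b(1, -5)/(-35) + 94 = ((6 + 5*1**2 + 7*1)/(1 + 1))/(-35) + 94 = -(6 + 5*1 + 7)/(35*2) + 94 = -(6 + 5 + 7)/70 + 94 = -18/70 + 94 = -1/35*9 + 94 = -9/35 + 94 = 3281/35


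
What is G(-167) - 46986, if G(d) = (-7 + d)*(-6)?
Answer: -45942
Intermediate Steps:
G(d) = 42 - 6*d
G(-167) - 46986 = (42 - 6*(-167)) - 46986 = (42 + 1002) - 46986 = 1044 - 46986 = -45942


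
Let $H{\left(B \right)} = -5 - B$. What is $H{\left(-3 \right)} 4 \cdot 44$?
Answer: $-352$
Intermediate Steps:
$H{\left(-3 \right)} 4 \cdot 44 = \left(-5 - -3\right) 4 \cdot 44 = \left(-5 + 3\right) 4 \cdot 44 = \left(-2\right) 4 \cdot 44 = \left(-8\right) 44 = -352$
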